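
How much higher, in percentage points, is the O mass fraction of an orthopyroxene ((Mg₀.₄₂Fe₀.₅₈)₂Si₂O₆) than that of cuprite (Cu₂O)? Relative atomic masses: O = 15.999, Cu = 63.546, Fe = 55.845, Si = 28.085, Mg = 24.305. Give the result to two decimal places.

O in (Mg₀.₄₂Fe₀.₅₈)₂Si₂O₆: molar mass 237.360 g/mol; 6×15.999 = 95.994 g → 40.44 wt%.
O in Cu₂O: molar mass 143.091 g/mol; 1×15.999 = 15.999 g → 11.18 wt%.
Difference = 40.44 − 11.18 = 29.26 percentage points.

29.26 percentage points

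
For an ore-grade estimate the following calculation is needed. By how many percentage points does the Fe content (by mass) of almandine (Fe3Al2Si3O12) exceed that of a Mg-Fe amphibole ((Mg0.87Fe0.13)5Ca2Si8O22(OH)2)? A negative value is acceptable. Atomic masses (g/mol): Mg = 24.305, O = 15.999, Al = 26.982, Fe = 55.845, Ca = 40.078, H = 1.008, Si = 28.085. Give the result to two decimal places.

M(Fe3Al2Si3O12) = 497.742 g/mol, so wt% Fe = 167.535/497.742 × 100 = 33.66%.
M((Mg0.87Fe0.13)5Ca2Si8O22(OH)2) = 832.854 g/mol, so wt% Fe = 36.299/832.854 × 100 = 4.36%.
33.66 − 4.36 = 29.30 pp.

29.30 percentage points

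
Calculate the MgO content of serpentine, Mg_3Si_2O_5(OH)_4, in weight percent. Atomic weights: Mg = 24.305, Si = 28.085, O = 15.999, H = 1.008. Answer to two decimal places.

Formula mass = 277.108 g/mol.
3 Mg → 3.0000 mol MgO per formula unit; M(MgO) = 40.304, so MgO mass = 120.912 g.
120.912/277.108 × 100 = 43.63 wt%.

43.63 wt%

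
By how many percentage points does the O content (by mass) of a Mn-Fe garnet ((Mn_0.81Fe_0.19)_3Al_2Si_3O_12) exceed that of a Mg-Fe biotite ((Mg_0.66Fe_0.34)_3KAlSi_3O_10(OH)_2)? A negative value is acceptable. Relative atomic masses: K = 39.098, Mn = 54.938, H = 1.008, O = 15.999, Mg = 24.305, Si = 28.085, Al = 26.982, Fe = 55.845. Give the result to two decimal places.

-3.98 percentage points

M((Mn_0.81Fe_0.19)_3Al_2Si_3O_12) = 495.538 g/mol, so wt% O = 191.988/495.538 × 100 = 38.74%.
M((Mg_0.66Fe_0.34)_3KAlSi_3O_10(OH)_2) = 449.425 g/mol, so wt% O = 191.988/449.425 × 100 = 42.72%.
38.74 − 42.72 = -3.98 pp.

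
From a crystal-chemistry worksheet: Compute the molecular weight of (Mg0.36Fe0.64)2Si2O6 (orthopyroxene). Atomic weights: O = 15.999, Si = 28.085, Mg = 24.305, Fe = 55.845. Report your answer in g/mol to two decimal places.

The formula mass is the sum 0.72·24.305 + 1.28·55.845 + 2·28.085 + 6·15.999.

241.15 g/mol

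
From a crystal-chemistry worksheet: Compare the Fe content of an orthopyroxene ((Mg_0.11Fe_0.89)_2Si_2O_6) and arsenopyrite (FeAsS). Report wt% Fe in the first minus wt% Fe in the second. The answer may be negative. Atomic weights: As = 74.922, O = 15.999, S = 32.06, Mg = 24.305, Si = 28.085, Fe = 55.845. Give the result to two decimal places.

M((Mg_0.11Fe_0.89)_2Si_2O_6) = 256.915 g/mol, so wt% Fe = 99.404/256.915 × 100 = 38.69%.
M(FeAsS) = 162.827 g/mol, so wt% Fe = 55.845/162.827 × 100 = 34.30%.
38.69 − 34.30 = 4.39 pp.

4.39 percentage points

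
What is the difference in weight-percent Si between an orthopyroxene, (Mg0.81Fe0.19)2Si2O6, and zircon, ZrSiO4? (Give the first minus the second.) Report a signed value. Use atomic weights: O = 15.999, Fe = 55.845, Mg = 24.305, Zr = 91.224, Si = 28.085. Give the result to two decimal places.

11.08 percentage points

M((Mg0.81Fe0.19)2Si2O6) = 212.759 g/mol, so wt% Si = 56.170/212.759 × 100 = 26.40%.
M(ZrSiO4) = 183.305 g/mol, so wt% Si = 28.085/183.305 × 100 = 15.32%.
26.40 − 15.32 = 11.08 pp.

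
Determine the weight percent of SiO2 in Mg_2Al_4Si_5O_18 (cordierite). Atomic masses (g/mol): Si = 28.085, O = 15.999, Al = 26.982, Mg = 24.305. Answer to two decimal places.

Formula mass = 584.945 g/mol.
5 Si → 5.0000 mol SiO2 per formula unit; M(SiO2) = 60.083, so SiO2 mass = 300.415 g.
300.415/584.945 × 100 = 51.36 wt%.

51.36 wt%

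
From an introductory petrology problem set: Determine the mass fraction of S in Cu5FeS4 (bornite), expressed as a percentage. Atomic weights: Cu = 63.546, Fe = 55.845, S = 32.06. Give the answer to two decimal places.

25.56 mass %

Formula mass = 5×63.546 + 1×55.845 + 4×32.06 = 501.815 g/mol, of which 128.240 g is S.
So S makes up 128.240/501.815 = 0.2556 of the mass, i.e. 25.56%.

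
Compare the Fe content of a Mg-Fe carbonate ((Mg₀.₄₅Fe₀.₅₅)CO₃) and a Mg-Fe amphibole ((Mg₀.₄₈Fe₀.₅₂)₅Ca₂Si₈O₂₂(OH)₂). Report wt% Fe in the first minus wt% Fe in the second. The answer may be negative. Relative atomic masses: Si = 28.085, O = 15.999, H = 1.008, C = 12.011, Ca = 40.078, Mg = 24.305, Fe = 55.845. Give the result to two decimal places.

First mineral: 30.715 g Fe in 101.660 g formula = 30.21 wt% Fe.
Second mineral: 145.197 g Fe in 894.357 g formula = 16.23 wt% Fe.
30.21% − 16.23% gives a difference of 13.98 percentage points.

13.98 percentage points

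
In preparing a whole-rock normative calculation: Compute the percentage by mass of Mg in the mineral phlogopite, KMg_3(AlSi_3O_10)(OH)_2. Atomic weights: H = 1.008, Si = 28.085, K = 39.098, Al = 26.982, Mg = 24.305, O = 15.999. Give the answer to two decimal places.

Formula mass = 1·39.098 + 3·24.305 + 1·26.982 + 3·28.085 + 12·15.999 + 2·1.008 = 417.254 g/mol, of which 72.915 g is Mg.
So Mg makes up 72.915/417.254 = 0.1747 of the mass, i.e. 17.47%.

17.47 mass %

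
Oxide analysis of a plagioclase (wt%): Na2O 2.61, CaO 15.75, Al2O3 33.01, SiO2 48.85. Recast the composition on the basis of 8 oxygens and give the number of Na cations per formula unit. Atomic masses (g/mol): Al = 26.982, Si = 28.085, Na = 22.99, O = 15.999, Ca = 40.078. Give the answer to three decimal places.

0.231 Na apfu

2.61 wt% Na2O ÷ 61.979 g/mol = 0.04211 mol, giving 0.08422 Na and 0.04211 O.
15.75 wt% CaO ÷ 56.077 g/mol = 0.28086 mol, giving 0.28086 Ca and 0.28086 O.
33.01 wt% Al2O3 ÷ 101.961 g/mol = 0.32375 mol, giving 0.64750 Al and 0.97125 O.
48.85 wt% SiO2 ÷ 60.083 g/mol = 0.81304 mol, giving 0.81304 Si and 1.62608 O.
Oxygen sums to 2.92030; scaling by 8/2.92030 = 2.73944 puts the formula on 8 O.
Na: 0.08422 × 2.73944 = 0.231 atoms per formula unit.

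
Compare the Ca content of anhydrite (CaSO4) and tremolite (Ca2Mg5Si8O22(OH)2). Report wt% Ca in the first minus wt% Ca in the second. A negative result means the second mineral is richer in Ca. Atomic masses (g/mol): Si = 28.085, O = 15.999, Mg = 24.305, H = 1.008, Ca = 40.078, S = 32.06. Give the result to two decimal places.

Ca in CaSO4: molar mass 136.134 g/mol; 1×40.078 = 40.078 g → 29.44 wt%.
Ca in Ca2Mg5Si8O22(OH)2: molar mass 812.353 g/mol; 2×40.078 = 80.156 g → 9.87 wt%.
Difference = 29.44 − 9.87 = 19.57 percentage points.

19.57 percentage points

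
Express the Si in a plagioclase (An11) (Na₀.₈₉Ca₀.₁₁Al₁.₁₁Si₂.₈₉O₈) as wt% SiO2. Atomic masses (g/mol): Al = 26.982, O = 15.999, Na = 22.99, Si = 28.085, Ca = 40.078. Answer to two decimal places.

Formula mass = 263.977 g/mol.
2.89 Si → 2.8900 mol SiO2 per formula unit; M(SiO2) = 60.083, so SiO2 mass = 173.640 g.
173.640/263.977 × 100 = 65.78 wt%.

65.78 wt%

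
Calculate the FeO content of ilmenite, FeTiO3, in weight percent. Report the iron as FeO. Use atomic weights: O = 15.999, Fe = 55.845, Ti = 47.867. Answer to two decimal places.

47.36 wt%

M(FeTiO3) = 151.709 g/mol; M(FeO) = 71.844 g/mol.
Moles FeO per formula unit = 1 Fe ÷ 1 = 1.0000.
FeO fraction = (1.0000 × 71.844) / 151.709 = 71.844/151.709 = 0.4736.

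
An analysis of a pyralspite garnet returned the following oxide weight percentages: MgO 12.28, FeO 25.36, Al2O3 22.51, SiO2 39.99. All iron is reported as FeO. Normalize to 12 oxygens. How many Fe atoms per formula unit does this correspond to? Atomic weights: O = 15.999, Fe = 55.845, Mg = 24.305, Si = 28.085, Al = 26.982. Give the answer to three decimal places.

12.28 wt% MgO ÷ 40.304 g/mol = 0.30468 mol, giving 0.30468 Mg and 0.30468 O.
25.36 wt% FeO ÷ 71.844 g/mol = 0.35299 mol, giving 0.35299 Fe and 0.35299 O.
22.51 wt% Al2O3 ÷ 101.961 g/mol = 0.22077 mol, giving 0.44154 Al and 0.66231 O.
39.99 wt% SiO2 ÷ 60.083 g/mol = 0.66558 mol, giving 0.66558 Si and 1.33116 O.
Oxygen sums to 2.65114; scaling by 12/2.65114 = 4.52635 puts the formula on 12 O.
Fe: 0.35299 × 4.52635 = 1.598 atoms per formula unit.

1.598 Fe apfu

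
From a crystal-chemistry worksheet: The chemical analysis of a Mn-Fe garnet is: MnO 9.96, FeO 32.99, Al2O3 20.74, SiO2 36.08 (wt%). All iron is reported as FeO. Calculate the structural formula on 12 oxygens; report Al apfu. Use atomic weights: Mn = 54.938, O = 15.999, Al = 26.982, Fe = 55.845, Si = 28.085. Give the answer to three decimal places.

MnO (M=70.937): mol = 0.14041; Mn = 0.14041, O = 0.14041.
FeO (M=71.844): mol = 0.45919; Fe = 0.45919, O = 0.45919.
Al2O3 (M=101.961): mol = 0.20341; Al = 0.40682, O = 0.61023.
SiO2 (M=60.083): mol = 0.60050; Si = 0.60050, O = 1.20100.
ΣO = 2.41083; factor = 12/ΣO = 4.97754.
Al apfu = 0.40682 × 4.97754 = 2.025.

2.025 Al apfu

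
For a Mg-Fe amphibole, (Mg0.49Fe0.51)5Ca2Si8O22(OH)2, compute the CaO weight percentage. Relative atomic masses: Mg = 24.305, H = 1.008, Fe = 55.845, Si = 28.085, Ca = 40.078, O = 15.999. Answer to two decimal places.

12.56 wt%

Formula mass = 892.780 g/mol.
2 Ca → 2.0000 mol CaO per formula unit; M(CaO) = 56.077, so CaO mass = 112.154 g.
112.154/892.780 × 100 = 12.56 wt%.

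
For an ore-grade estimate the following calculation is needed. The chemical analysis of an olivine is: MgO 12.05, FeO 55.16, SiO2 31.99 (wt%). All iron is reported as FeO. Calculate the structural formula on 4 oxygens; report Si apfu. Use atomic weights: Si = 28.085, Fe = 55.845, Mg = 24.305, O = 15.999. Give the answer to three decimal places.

0.999 Si apfu

MgO: 12.05/40.304 = 0.29898 mol → 0.29898 mol Mg, 0.29898 mol O.
FeO: 55.16/71.844 = 0.76777 mol → 0.76777 mol Fe, 0.76777 mol O.
SiO2: 31.99/60.083 = 0.53243 mol → 0.53243 mol Si, 1.06486 mol O.
Total oxygen = 2.13161 mol. Normalization factor = 4/2.13161 = 1.87652.
Si per 4 O = 0.53243 × 1.87652 = 0.999.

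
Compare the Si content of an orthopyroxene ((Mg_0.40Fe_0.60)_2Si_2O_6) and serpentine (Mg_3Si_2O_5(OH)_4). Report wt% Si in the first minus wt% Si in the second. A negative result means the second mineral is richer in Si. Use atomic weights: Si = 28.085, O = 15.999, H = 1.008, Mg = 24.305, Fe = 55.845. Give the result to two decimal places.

3.27 percentage points

Si in (Mg_0.40Fe_0.60)_2Si_2O_6: molar mass 238.622 g/mol; 2×28.085 = 56.170 g → 23.54 wt%.
Si in Mg_3Si_2O_5(OH)_4: molar mass 277.108 g/mol; 2×28.085 = 56.170 g → 20.27 wt%.
Difference = 23.54 − 20.27 = 3.27 percentage points.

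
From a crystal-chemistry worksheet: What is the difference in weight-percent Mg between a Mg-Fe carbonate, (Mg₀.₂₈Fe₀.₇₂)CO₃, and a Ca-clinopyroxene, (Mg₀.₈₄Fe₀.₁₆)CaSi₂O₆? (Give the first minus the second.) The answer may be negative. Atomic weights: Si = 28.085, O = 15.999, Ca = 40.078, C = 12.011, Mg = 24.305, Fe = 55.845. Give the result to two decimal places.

-2.85 percentage points

M((Mg₀.₂₈Fe₀.₇₂)CO₃) = 107.022 g/mol, so wt% Mg = 6.805/107.022 × 100 = 6.36%.
M((Mg₀.₈₄Fe₀.₁₆)CaSi₂O₆) = 221.593 g/mol, so wt% Mg = 20.416/221.593 × 100 = 9.21%.
6.36 − 9.21 = -2.85 pp.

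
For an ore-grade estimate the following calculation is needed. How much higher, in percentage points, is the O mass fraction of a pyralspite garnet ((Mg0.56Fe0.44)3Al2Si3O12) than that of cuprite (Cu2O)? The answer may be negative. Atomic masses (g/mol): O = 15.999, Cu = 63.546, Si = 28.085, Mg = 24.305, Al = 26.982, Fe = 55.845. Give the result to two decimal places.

31.99 percentage points

M((Mg0.56Fe0.44)3Al2Si3O12) = 444.755 g/mol, so wt% O = 191.988/444.755 × 100 = 43.17%.
M(Cu2O) = 143.091 g/mol, so wt% O = 15.999/143.091 × 100 = 11.18%.
43.17 − 11.18 = 31.99 pp.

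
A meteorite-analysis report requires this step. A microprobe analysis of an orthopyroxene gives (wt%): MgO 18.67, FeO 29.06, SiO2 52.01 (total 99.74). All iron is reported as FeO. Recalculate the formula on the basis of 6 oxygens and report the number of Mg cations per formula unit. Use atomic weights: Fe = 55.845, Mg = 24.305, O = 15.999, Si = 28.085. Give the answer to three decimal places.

MgO (M=40.304): mol = 0.46323; Mg = 0.46323, O = 0.46323.
FeO (M=71.844): mol = 0.40449; Fe = 0.40449, O = 0.40449.
SiO2 (M=60.083): mol = 0.86564; Si = 0.86564, O = 1.73128.
ΣO = 2.59900; factor = 6/ΣO = 2.30858.
Mg apfu = 0.46323 × 2.30858 = 1.069.

1.069 Mg apfu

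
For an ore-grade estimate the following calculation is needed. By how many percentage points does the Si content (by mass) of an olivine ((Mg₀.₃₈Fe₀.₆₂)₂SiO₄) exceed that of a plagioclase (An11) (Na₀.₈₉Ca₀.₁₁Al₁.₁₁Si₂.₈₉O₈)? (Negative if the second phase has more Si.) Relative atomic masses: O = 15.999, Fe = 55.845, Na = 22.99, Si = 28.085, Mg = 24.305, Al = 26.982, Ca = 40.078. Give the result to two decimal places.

M((Mg₀.₃₈Fe₀.₆₂)₂SiO₄) = 179.801 g/mol, so wt% Si = 28.085/179.801 × 100 = 15.62%.
M(Na₀.₈₉Ca₀.₁₁Al₁.₁₁Si₂.₈₉O₈) = 263.977 g/mol, so wt% Si = 81.166/263.977 × 100 = 30.75%.
15.62 − 30.75 = -15.13 pp.

-15.13 percentage points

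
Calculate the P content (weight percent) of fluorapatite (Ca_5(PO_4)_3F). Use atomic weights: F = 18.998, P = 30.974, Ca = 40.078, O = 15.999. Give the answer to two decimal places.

Molar mass of Ca_5(PO_4)_3F: 5×40.078 + 3×30.974 + 12×15.999 + 1×18.998 = 504.298 g/mol.
Mass of P per formula unit: 3 × 30.974 = 92.922 g.
Weight fraction P = 92.922 / 504.298 = 0.1843.

18.43 weight percent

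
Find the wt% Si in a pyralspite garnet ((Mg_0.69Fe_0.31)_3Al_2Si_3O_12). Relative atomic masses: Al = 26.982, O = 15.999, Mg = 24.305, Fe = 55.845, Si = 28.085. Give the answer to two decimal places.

19.48 mass %

M((Mg_0.69Fe_0.31)_3Al_2Si_3O_12) = 432.454 g/mol.
Si contributes 3 × 28.085 = 84.255 g per mole.
84.255/432.454 = 0.1948 → 19.48%.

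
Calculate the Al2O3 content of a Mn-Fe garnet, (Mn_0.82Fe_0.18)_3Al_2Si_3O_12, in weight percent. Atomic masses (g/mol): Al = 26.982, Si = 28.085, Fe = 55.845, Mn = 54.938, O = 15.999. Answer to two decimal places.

M((Mn_0.82Fe_0.18)_3Al_2Si_3O_12) = 495.511 g/mol; M(Al2O3) = 101.961 g/mol.
Moles Al2O3 per formula unit = 2 Al ÷ 2 = 1.0000.
Al2O3 fraction = (1.0000 × 101.961) / 495.511 = 101.961/495.511 = 0.2058.

20.58 wt%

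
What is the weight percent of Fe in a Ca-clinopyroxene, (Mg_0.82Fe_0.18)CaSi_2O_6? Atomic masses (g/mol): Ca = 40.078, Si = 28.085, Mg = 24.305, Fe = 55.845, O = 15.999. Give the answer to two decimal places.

4.52 wt%

M((Mg_0.82Fe_0.18)CaSi_2O_6) = 222.224 g/mol.
Fe contributes 0.18 × 55.845 = 10.052 g per mole.
10.052/222.224 = 0.0452 → 4.52%.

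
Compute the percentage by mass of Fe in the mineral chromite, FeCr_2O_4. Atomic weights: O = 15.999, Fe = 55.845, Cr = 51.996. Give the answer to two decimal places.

24.95 mass %

Molar mass of FeCr_2O_4: 1·55.845 + 2·51.996 + 4·15.999 = 223.833 g/mol.
Mass of Fe per formula unit: 1 × 55.845 = 55.845 g.
Weight fraction Fe = 55.845 / 223.833 = 0.2495.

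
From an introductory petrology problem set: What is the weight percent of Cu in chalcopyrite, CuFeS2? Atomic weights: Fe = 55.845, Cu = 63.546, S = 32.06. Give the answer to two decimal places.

34.63 mass %

Molar mass of CuFeS2: 1×63.546 + 1×55.845 + 2×32.06 = 183.511 g/mol.
Mass of Cu per formula unit: 1 × 63.546 = 63.546 g.
Weight fraction Cu = 63.546 / 183.511 = 0.3463.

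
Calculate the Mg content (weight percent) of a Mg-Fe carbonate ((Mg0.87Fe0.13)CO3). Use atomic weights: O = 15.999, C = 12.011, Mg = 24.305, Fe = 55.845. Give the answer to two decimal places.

Formula mass = 0.87·24.305 + 0.13·55.845 + 1·12.011 + 3·15.999 = 88.413 g/mol, of which 21.145 g is Mg.
So Mg makes up 21.145/88.413 = 0.2392 of the mass, i.e. 23.92%.

23.92 weight percent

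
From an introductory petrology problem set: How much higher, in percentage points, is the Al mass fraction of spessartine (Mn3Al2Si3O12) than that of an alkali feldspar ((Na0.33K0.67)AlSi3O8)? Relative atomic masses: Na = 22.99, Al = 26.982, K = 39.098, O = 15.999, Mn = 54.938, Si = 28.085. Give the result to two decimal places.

M(Mn3Al2Si3O12) = 495.021 g/mol, so wt% Al = 53.964/495.021 × 100 = 10.90%.
M((Na0.33K0.67)AlSi3O8) = 273.011 g/mol, so wt% Al = 26.982/273.011 × 100 = 9.88%.
10.90 − 9.88 = 1.02 pp.

1.02 percentage points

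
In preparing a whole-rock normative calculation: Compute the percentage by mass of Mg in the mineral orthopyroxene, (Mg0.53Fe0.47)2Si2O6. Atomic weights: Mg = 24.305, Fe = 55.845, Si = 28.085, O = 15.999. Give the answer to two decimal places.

11.18 mass %

Formula mass = 1.06×24.305 + 0.94×55.845 + 2×28.085 + 6×15.999 = 230.422 g/mol, of which 25.763 g is Mg.
So Mg makes up 25.763/230.422 = 0.1118 of the mass, i.e. 11.18%.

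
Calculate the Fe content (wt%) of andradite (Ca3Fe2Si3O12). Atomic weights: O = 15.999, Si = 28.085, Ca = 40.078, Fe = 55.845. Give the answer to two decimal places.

Molar mass of Ca3Fe2Si3O12: 3·40.078 + 2·55.845 + 3·28.085 + 12·15.999 = 508.167 g/mol.
Mass of Fe per formula unit: 2 × 55.845 = 111.690 g.
Weight fraction Fe = 111.690 / 508.167 = 0.2198.

21.98 wt%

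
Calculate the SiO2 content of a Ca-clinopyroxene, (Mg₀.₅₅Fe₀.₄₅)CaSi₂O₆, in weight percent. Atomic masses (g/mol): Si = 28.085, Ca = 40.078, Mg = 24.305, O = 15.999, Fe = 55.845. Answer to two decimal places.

Formula mass = 230.740 g/mol.
2 Si → 2.0000 mol SiO2 per formula unit; M(SiO2) = 60.083, so SiO2 mass = 120.166 g.
120.166/230.740 × 100 = 52.08 wt%.

52.08 wt%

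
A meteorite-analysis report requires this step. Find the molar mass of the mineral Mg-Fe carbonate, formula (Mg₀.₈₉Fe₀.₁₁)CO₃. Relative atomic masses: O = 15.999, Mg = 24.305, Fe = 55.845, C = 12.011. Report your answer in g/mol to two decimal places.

M = 0.89*24.305 + 0.11*55.845 + 1*12.011 + 3*15.999

87.78 g/mol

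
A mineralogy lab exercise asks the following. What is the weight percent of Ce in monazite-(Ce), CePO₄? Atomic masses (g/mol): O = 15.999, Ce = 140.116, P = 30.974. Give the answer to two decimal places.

59.60 weight percent

Formula mass = 1×140.116 + 1×30.974 + 4×15.999 = 235.086 g/mol, of which 140.116 g is Ce.
So Ce makes up 140.116/235.086 = 0.5960 of the mass, i.e. 59.60%.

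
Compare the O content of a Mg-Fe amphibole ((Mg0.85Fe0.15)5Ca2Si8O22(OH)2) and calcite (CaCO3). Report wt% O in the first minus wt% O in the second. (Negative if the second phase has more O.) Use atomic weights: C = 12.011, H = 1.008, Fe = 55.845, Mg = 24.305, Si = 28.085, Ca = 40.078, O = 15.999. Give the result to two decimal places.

-2.03 percentage points

First mineral: 383.976 g O in 836.008 g formula = 45.93 wt% O.
Second mineral: 47.997 g O in 100.086 g formula = 47.96 wt% O.
45.93% − 47.96% gives a difference of -2.03 percentage points.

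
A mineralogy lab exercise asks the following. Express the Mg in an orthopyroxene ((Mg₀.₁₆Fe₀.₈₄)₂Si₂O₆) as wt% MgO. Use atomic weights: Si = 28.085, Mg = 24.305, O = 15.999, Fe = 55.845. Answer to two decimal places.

M((Mg₀.₁₆Fe₀.₈₄)₂Si₂O₆) = 253.761 g/mol; M(MgO) = 40.304 g/mol.
Moles MgO per formula unit = 0.32 Mg ÷ 1 = 0.3200.
MgO fraction = (0.3200 × 40.304) / 253.761 = 12.897/253.761 = 0.0508.

5.08 wt%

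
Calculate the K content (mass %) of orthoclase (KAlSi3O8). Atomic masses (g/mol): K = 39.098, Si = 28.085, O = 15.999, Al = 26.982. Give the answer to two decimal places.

M(KAlSi3O8) = 278.327 g/mol.
K contributes 1 × 39.098 = 39.098 g per mole.
39.098/278.327 = 0.1405 → 14.05%.

14.05 mass %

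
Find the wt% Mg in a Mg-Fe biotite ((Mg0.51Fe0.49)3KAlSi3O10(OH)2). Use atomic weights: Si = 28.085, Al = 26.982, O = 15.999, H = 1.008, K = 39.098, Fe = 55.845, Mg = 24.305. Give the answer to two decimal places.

8.02 wt%

Formula mass = 1.53*24.305 + 1.47*55.845 + 1*39.098 + 1*26.982 + 3*28.085 + 12*15.999 + 2*1.008 = 463.618 g/mol, of which 37.187 g is Mg.
So Mg makes up 37.187/463.618 = 0.0802 of the mass, i.e. 8.02%.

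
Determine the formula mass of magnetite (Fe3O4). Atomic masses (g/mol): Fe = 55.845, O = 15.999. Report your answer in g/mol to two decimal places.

231.53 g/mol

Fe: 3 × 55.845 = 167.5350
O: 4 × 15.999 = 63.9960
Summing the contributions gives the formula mass.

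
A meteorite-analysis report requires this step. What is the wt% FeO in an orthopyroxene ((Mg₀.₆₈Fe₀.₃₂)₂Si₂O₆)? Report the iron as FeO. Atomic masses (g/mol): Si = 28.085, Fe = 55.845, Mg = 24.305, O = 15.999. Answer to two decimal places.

20.81 wt%

Formula mass = 220.960 g/mol.
0.64 Fe → 0.6400 mol FeO per formula unit; M(FeO) = 71.844, so FeO mass = 45.980 g.
45.980/220.960 × 100 = 20.81 wt%.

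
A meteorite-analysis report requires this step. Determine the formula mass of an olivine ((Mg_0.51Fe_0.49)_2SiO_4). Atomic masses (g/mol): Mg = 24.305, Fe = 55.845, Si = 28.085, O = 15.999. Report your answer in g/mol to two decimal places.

Mg: 1.02 × 24.305 = 24.7911
Fe: 0.98 × 55.845 = 54.7281
Si: 1 × 28.085 = 28.0850
O: 4 × 15.999 = 63.9960
Summing the contributions gives the formula mass.

171.60 g/mol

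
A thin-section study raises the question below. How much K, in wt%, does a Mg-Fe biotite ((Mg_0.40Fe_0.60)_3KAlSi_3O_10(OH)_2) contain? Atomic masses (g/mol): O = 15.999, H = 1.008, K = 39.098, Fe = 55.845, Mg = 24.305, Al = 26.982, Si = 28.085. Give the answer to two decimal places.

M((Mg_0.40Fe_0.60)_3KAlSi_3O_10(OH)_2) = 474.026 g/mol.
K contributes 1 × 39.098 = 39.098 g per mole.
39.098/474.026 = 0.0825 → 8.25%.

8.25 wt%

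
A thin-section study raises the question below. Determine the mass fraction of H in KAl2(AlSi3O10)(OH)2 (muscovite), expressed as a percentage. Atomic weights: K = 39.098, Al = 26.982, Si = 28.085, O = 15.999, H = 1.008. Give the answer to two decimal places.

0.51 wt%

M(KAl2(AlSi3O10)(OH)2) = 398.303 g/mol.
H contributes 2 × 1.008 = 2.016 g per mole.
2.016/398.303 = 0.0051 → 0.51%.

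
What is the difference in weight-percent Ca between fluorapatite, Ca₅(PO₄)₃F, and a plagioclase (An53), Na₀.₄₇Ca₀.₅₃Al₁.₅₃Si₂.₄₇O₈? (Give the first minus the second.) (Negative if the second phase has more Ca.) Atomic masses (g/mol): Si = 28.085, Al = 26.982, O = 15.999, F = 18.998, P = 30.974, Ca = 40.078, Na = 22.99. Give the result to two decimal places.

31.89 percentage points

First mineral: 200.390 g Ca in 504.298 g formula = 39.74 wt% Ca.
Second mineral: 21.241 g Ca in 270.691 g formula = 7.85 wt% Ca.
39.74% − 7.85% gives a difference of 31.89 percentage points.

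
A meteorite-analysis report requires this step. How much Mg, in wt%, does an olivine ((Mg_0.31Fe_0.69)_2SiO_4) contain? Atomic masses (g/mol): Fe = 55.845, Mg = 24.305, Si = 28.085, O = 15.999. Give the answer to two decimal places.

Molar mass of (Mg_0.31Fe_0.69)_2SiO_4: 0.62·24.305 + 1.38·55.845 + 1·28.085 + 4·15.999 = 184.216 g/mol.
Mass of Mg per formula unit: 0.62 × 24.305 = 15.069 g.
Weight fraction Mg = 15.069 / 184.216 = 0.0818.

8.18 wt%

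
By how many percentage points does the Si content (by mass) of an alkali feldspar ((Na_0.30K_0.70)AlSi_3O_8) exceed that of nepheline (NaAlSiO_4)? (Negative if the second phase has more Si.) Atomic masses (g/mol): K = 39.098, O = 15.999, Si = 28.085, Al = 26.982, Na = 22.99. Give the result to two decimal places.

First mineral: 84.255 g Si in 273.495 g formula = 30.81 wt% Si.
Second mineral: 28.085 g Si in 142.053 g formula = 19.77 wt% Si.
30.81% − 19.77% gives a difference of 11.04 percentage points.

11.04 percentage points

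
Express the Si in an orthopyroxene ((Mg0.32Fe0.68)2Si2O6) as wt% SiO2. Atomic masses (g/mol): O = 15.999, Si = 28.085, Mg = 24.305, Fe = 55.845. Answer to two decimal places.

49.32 wt%

M((Mg0.32Fe0.68)2Si2O6) = 243.668 g/mol; M(SiO2) = 60.083 g/mol.
Moles SiO2 per formula unit = 2 Si ÷ 1 = 2.0000.
SiO2 fraction = (2.0000 × 60.083) / 243.668 = 120.166/243.668 = 0.4932.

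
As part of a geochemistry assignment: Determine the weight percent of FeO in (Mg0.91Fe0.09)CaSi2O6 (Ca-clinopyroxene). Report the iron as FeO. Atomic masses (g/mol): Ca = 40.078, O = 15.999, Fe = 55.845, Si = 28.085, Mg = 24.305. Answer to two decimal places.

Formula mass = 219.386 g/mol.
0.09 Fe → 0.0900 mol FeO per formula unit; M(FeO) = 71.844, so FeO mass = 6.466 g.
6.466/219.386 × 100 = 2.95 wt%.

2.95 wt%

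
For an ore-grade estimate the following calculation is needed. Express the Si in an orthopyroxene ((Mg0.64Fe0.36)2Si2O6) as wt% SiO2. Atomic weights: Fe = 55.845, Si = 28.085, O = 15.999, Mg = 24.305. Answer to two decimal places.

Formula mass = 223.483 g/mol.
2 Si → 2.0000 mol SiO2 per formula unit; M(SiO2) = 60.083, so SiO2 mass = 120.166 g.
120.166/223.483 × 100 = 53.77 wt%.

53.77 wt%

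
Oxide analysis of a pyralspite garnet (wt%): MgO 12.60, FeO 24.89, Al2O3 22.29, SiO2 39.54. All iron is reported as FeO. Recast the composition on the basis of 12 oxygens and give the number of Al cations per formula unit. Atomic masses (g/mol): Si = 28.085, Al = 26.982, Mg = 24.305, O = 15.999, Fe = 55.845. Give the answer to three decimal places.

1.994 Al apfu

MgO: 12.60/40.304 = 0.31262 mol → 0.31262 mol Mg, 0.31262 mol O.
FeO: 24.89/71.844 = 0.34645 mol → 0.34645 mol Fe, 0.34645 mol O.
Al2O3: 22.29/101.961 = 0.21861 mol → 0.43722 mol Al, 0.65583 mol O.
SiO2: 39.54/60.083 = 0.65809 mol → 0.65809 mol Si, 1.31618 mol O.
Total oxygen = 2.63108 mol. Normalization factor = 12/2.63108 = 4.56086.
Al per 12 O = 0.43722 × 4.56086 = 1.994.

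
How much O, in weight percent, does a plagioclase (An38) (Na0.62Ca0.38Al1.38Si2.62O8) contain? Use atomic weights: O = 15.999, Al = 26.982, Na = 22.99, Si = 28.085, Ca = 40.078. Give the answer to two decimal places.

47.71 weight percent

M(Na0.62Ca0.38Al1.38Si2.62O8) = 268.293 g/mol.
O contributes 8 × 15.999 = 127.992 g per mole.
127.992/268.293 = 0.4771 → 47.71%.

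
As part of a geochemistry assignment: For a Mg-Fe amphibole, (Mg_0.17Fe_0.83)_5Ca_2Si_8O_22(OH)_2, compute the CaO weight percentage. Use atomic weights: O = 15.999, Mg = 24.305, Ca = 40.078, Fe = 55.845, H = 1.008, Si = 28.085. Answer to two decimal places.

Formula mass = 943.244 g/mol.
2 Ca → 2.0000 mol CaO per formula unit; M(CaO) = 56.077, so CaO mass = 112.154 g.
112.154/943.244 × 100 = 11.89 wt%.

11.89 wt%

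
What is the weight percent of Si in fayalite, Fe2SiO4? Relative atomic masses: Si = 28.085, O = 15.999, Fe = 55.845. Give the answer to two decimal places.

M(Fe2SiO4) = 203.771 g/mol.
Si contributes 1 × 28.085 = 28.085 g per mole.
28.085/203.771 = 0.1378 → 13.78%.

13.78 weight percent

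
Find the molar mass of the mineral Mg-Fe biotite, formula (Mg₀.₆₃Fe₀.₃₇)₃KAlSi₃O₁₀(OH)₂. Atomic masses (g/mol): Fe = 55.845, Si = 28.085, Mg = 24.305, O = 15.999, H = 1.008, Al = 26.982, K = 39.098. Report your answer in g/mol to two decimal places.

452.26 g/mol

The formula mass is the sum 1.89·24.305 + 1.11·55.845 + 1·39.098 + 1·26.982 + 3·28.085 + 12·15.999 + 2·1.008.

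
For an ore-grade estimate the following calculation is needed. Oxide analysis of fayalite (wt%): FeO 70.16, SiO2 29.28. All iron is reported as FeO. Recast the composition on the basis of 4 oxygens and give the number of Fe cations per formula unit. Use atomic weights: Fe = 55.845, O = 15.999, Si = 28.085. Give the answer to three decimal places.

2.002 Fe apfu

70.16 wt% FeO ÷ 71.844 g/mol = 0.97656 mol, giving 0.97656 Fe and 0.97656 O.
29.28 wt% SiO2 ÷ 60.083 g/mol = 0.48733 mol, giving 0.48733 Si and 0.97466 O.
Oxygen sums to 1.95122; scaling by 4/1.95122 = 2.05000 puts the formula on 4 O.
Fe: 0.97656 × 2.05000 = 2.002 atoms per formula unit.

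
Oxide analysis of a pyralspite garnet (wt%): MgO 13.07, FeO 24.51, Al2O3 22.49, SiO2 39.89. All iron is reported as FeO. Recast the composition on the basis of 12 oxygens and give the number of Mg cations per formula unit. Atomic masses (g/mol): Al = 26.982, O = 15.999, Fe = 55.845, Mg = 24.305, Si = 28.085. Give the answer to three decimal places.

1.466 Mg apfu

13.07 wt% MgO ÷ 40.304 g/mol = 0.32429 mol, giving 0.32429 Mg and 0.32429 O.
24.51 wt% FeO ÷ 71.844 g/mol = 0.34116 mol, giving 0.34116 Fe and 0.34116 O.
22.49 wt% Al2O3 ÷ 101.961 g/mol = 0.22057 mol, giving 0.44114 Al and 0.66171 O.
39.89 wt% SiO2 ÷ 60.083 g/mol = 0.66391 mol, giving 0.66391 Si and 1.32782 O.
Oxygen sums to 2.65498; scaling by 12/2.65498 = 4.51981 puts the formula on 12 O.
Mg: 0.32429 × 4.51981 = 1.466 atoms per formula unit.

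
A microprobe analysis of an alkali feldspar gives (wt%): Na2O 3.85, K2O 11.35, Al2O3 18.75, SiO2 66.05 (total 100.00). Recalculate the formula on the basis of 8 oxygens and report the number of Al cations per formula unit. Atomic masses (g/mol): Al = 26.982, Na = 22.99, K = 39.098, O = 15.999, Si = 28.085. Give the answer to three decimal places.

Na2O (M=61.979): mol = 0.06212; Na = 0.12424, O = 0.06212.
K2O (M=94.195): mol = 0.12049; K = 0.24098, O = 0.12049.
Al2O3 (M=101.961): mol = 0.18389; Al = 0.36778, O = 0.55167.
SiO2 (M=60.083): mol = 1.09931; Si = 1.09931, O = 2.19862.
ΣO = 2.93290; factor = 8/ΣO = 2.72768.
Al apfu = 0.36778 × 2.72768 = 1.003.

1.003 Al apfu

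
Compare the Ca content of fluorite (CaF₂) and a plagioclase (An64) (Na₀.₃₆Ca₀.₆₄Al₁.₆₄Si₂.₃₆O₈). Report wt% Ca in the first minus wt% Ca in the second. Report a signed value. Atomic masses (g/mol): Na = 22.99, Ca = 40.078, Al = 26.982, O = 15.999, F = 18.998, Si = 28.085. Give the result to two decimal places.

41.92 percentage points

M(CaF₂) = 78.074 g/mol, so wt% Ca = 40.078/78.074 × 100 = 51.33%.
M(Na₀.₃₆Ca₀.₆₄Al₁.₆₄Si₂.₃₆O₈) = 272.449 g/mol, so wt% Ca = 25.650/272.449 × 100 = 9.41%.
51.33 − 9.41 = 41.92 pp.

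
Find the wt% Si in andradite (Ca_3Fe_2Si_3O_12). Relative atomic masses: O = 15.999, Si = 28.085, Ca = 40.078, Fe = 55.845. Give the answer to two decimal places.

16.58 mass %

Formula mass = 3×40.078 + 2×55.845 + 3×28.085 + 12×15.999 = 508.167 g/mol, of which 84.255 g is Si.
So Si makes up 84.255/508.167 = 0.1658 of the mass, i.e. 16.58%.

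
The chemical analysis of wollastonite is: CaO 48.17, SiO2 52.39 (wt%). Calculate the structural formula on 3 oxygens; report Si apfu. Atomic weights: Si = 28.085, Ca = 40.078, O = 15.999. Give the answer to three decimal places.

48.17 wt% CaO ÷ 56.077 g/mol = 0.85900 mol, giving 0.85900 Ca and 0.85900 O.
52.39 wt% SiO2 ÷ 60.083 g/mol = 0.87196 mol, giving 0.87196 Si and 1.74392 O.
Oxygen sums to 2.60292; scaling by 3/2.60292 = 1.15255 puts the formula on 3 O.
Si: 0.87196 × 1.15255 = 1.005 atoms per formula unit.

1.005 Si apfu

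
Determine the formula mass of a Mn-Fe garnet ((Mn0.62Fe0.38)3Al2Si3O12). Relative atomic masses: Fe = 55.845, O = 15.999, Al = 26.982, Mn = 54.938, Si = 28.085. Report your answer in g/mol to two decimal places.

M = 1.86×54.938 + 1.14×55.845 + 2×26.982 + 3×28.085 + 12×15.999

496.05 g/mol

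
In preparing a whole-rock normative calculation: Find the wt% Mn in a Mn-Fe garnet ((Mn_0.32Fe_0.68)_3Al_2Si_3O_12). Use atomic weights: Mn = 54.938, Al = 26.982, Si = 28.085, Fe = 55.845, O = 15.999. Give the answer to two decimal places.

Molar mass of (Mn_0.32Fe_0.68)_3Al_2Si_3O_12: 0.96*54.938 + 2.04*55.845 + 2*26.982 + 3*28.085 + 12*15.999 = 496.871 g/mol.
Mass of Mn per formula unit: 0.96 × 54.938 = 52.740 g.
Weight fraction Mn = 52.740 / 496.871 = 0.1061.

10.61 mass %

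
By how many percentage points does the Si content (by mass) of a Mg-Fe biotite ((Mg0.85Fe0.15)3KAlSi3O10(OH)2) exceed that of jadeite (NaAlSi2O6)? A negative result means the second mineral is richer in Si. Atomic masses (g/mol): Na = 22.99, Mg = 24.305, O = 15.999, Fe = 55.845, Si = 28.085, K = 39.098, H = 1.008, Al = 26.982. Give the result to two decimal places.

First mineral: 84.255 g Si in 431.447 g formula = 19.53 wt% Si.
Second mineral: 56.170 g Si in 202.136 g formula = 27.79 wt% Si.
19.53% − 27.79% gives a difference of -8.26 percentage points.

-8.26 percentage points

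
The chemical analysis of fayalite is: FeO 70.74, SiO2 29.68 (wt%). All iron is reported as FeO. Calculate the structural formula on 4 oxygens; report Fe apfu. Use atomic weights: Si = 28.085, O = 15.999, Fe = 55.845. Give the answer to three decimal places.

1.997 Fe apfu

FeO: 70.74/71.844 = 0.98463 mol → 0.98463 mol Fe, 0.98463 mol O.
SiO2: 29.68/60.083 = 0.49398 mol → 0.49398 mol Si, 0.98796 mol O.
Total oxygen = 1.97259 mol. Normalization factor = 4/1.97259 = 2.02779.
Fe per 4 O = 0.98463 × 2.02779 = 1.997.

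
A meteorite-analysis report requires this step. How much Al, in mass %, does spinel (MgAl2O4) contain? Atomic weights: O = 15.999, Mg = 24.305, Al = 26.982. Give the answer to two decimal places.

Molar mass of MgAl2O4: 1*24.305 + 2*26.982 + 4*15.999 = 142.265 g/mol.
Mass of Al per formula unit: 2 × 26.982 = 53.964 g.
Weight fraction Al = 53.964 / 142.265 = 0.3793.

37.93 mass %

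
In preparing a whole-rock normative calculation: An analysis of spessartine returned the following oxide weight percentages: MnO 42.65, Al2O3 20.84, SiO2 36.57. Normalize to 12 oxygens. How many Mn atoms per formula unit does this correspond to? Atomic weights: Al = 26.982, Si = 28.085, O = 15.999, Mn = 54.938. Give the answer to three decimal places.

2.967 Mn apfu

42.65 wt% MnO ÷ 70.937 g/mol = 0.60124 mol, giving 0.60124 Mn and 0.60124 O.
20.84 wt% Al2O3 ÷ 101.961 g/mol = 0.20439 mol, giving 0.40878 Al and 0.61317 O.
36.57 wt% SiO2 ÷ 60.083 g/mol = 0.60866 mol, giving 0.60866 Si and 1.21732 O.
Oxygen sums to 2.43173; scaling by 12/2.43173 = 4.93476 puts the formula on 12 O.
Mn: 0.60124 × 4.93476 = 2.967 atoms per formula unit.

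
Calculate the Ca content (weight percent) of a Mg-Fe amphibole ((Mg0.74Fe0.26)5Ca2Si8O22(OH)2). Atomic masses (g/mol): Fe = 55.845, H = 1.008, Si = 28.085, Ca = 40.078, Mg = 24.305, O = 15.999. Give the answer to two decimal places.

9.39 weight percent

Formula mass = 3.70*24.305 + 1.30*55.845 + 2*40.078 + 8*28.085 + 24*15.999 + 2*1.008 = 853.355 g/mol, of which 80.156 g is Ca.
So Ca makes up 80.156/853.355 = 0.0939 of the mass, i.e. 9.39%.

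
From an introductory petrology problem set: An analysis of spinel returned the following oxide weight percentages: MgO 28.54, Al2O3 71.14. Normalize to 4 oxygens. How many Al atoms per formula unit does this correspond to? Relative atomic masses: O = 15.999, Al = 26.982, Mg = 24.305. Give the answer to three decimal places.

1.993 Al apfu

MgO: 28.54/40.304 = 0.70812 mol → 0.70812 mol Mg, 0.70812 mol O.
Al2O3: 71.14/101.961 = 0.69772 mol → 1.39544 mol Al, 2.09316 mol O.
Total oxygen = 2.80128 mol. Normalization factor = 4/2.80128 = 1.42792.
Al per 4 O = 1.39544 × 1.42792 = 1.993.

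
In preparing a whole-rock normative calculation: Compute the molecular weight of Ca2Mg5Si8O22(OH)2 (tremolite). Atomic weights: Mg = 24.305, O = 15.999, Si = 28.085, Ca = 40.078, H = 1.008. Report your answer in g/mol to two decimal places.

The formula mass is the sum 2(40.078) + 5(24.305) + 8(28.085) + 24(15.999) + 2(1.008).

812.35 g/mol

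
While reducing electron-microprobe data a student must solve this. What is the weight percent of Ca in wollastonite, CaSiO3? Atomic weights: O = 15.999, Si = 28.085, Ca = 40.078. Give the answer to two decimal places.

34.50 mass %

M(CaSiO3) = 116.160 g/mol.
Ca contributes 1 × 40.078 = 40.078 g per mole.
40.078/116.160 = 0.3450 → 34.50%.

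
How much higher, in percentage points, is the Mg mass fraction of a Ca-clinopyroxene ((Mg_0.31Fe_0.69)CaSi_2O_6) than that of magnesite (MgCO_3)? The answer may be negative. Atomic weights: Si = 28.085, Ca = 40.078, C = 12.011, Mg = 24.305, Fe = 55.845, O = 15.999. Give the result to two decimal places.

First mineral: 7.535 g Mg in 238.310 g formula = 3.16 wt% Mg.
Second mineral: 24.305 g Mg in 84.313 g formula = 28.83 wt% Mg.
3.16% − 28.83% gives a difference of -25.67 percentage points.

-25.67 percentage points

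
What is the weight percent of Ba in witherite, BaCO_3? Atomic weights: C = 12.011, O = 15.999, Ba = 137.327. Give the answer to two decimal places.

Molar mass of BaCO_3: 1·137.327 + 1·12.011 + 3·15.999 = 197.335 g/mol.
Mass of Ba per formula unit: 1 × 137.327 = 137.327 g.
Weight fraction Ba = 137.327 / 197.335 = 0.6959.

69.59 wt%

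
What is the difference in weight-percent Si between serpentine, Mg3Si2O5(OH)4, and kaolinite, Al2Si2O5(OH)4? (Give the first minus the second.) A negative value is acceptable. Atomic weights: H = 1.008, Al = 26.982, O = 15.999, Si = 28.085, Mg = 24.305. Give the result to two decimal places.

Si in Mg3Si2O5(OH)4: molar mass 277.108 g/mol; 2×28.085 = 56.170 g → 20.27 wt%.
Si in Al2Si2O5(OH)4: molar mass 258.157 g/mol; 2×28.085 = 56.170 g → 21.76 wt%.
Difference = 20.27 − 21.76 = -1.49 percentage points.

-1.49 percentage points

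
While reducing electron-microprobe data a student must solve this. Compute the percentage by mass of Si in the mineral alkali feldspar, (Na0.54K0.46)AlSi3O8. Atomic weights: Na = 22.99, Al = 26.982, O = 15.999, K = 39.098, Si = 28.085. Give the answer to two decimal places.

31.25 weight percent

Formula mass = 0.54×22.99 + 0.46×39.098 + 1×26.982 + 3×28.085 + 8×15.999 = 269.629 g/mol, of which 84.255 g is Si.
So Si makes up 84.255/269.629 = 0.3125 of the mass, i.e. 31.25%.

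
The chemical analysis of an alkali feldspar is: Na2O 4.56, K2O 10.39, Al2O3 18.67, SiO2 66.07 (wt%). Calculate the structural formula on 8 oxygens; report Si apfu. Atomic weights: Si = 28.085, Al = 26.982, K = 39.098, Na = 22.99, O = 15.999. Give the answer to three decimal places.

Na2O: 4.56/61.979 = 0.07357 mol → 0.14714 mol Na, 0.07357 mol O.
K2O: 10.39/94.195 = 0.11030 mol → 0.22060 mol K, 0.11030 mol O.
Al2O3: 18.67/101.961 = 0.18311 mol → 0.36622 mol Al, 0.54933 mol O.
SiO2: 66.07/60.083 = 1.09965 mol → 1.09965 mol Si, 2.19930 mol O.
Total oxygen = 2.93250 mol. Normalization factor = 8/2.93250 = 2.72805.
Si per 8 O = 1.09965 × 2.72805 = 3.000.

3.000 Si apfu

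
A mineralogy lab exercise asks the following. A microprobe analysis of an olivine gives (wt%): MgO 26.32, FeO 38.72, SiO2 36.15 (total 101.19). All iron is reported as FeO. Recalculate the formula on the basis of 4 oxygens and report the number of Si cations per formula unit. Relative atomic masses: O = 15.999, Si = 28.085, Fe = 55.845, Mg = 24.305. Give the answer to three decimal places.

26.32 wt% MgO ÷ 40.304 g/mol = 0.65304 mol, giving 0.65304 Mg and 0.65304 O.
38.72 wt% FeO ÷ 71.844 g/mol = 0.53895 mol, giving 0.53895 Fe and 0.53895 O.
36.15 wt% SiO2 ÷ 60.083 g/mol = 0.60167 mol, giving 0.60167 Si and 1.20334 O.
Oxygen sums to 2.39533; scaling by 4/2.39533 = 1.66992 puts the formula on 4 O.
Si: 0.60167 × 1.66992 = 1.005 atoms per formula unit.

1.005 Si apfu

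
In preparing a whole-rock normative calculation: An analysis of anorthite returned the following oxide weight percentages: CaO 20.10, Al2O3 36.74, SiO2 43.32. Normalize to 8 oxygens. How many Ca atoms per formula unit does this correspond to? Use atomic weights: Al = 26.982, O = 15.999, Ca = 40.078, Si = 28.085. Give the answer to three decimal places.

0.995 Ca apfu

20.10 wt% CaO ÷ 56.077 g/mol = 0.35844 mol, giving 0.35844 Ca and 0.35844 O.
36.74 wt% Al2O3 ÷ 101.961 g/mol = 0.36033 mol, giving 0.72066 Al and 1.08099 O.
43.32 wt% SiO2 ÷ 60.083 g/mol = 0.72100 mol, giving 0.72100 Si and 1.44200 O.
Oxygen sums to 2.88143; scaling by 8/2.88143 = 2.77640 puts the formula on 8 O.
Ca: 0.35844 × 2.77640 = 0.995 atoms per formula unit.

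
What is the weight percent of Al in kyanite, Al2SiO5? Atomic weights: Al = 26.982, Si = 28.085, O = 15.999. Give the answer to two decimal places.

Formula mass = 2·26.982 + 1·28.085 + 5·15.999 = 162.044 g/mol, of which 53.964 g is Al.
So Al makes up 53.964/162.044 = 0.3330 of the mass, i.e. 33.30%.

33.30 wt%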